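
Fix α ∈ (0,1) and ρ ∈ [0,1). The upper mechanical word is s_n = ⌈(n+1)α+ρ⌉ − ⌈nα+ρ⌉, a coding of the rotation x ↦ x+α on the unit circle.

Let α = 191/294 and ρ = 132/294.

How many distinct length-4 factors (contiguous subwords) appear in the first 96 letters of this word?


t_n = ⌈(n·191+132)/294⌉ for n = 0 … 96:
  n=0…9: ⌈132/294⌉=1 ⌈323/294⌉=2 ⌈514/294⌉=2 ⌈705/294⌉=3 ⌈896/294⌉=4 ⌈1087/294⌉=4 ⌈1278/294⌉=5 ⌈1469/294⌉=5 ⌈1660/294⌉=6 ⌈1851/294⌉=7
  n=10…19: ⌈2042/294⌉=7 ⌈2233/294⌉=8 ⌈2424/294⌉=9 ⌈2615/294⌉=9 ⌈2806/294⌉=10 ⌈2997/294⌉=11 ⌈3188/294⌉=11 ⌈3379/294⌉=12 ⌈3570/294⌉=13 ⌈3761/294⌉=13
  n=20…29: ⌈3952/294⌉=14 ⌈4143/294⌉=15 ⌈4334/294⌉=15 ⌈4525/294⌉=16 ⌈4716/294⌉=17 ⌈4907/294⌉=17 ⌈5098/294⌉=18 ⌈5289/294⌉=18 ⌈5480/294⌉=19 ⌈5671/294⌉=20
  n=30…39: ⌈5862/294⌉=20 ⌈6053/294⌉=21 ⌈6244/294⌉=22 ⌈6435/294⌉=22 ⌈6626/294⌉=23 ⌈6817/294⌉=24 ⌈7008/294⌉=24 ⌈7199/294⌉=25 ⌈7390/294⌉=26 ⌈7581/294⌉=26
  n=40…49: ⌈7772/294⌉=27 ⌈7963/294⌉=28 ⌈8154/294⌉=28 ⌈8345/294⌉=29 ⌈8536/294⌉=30 ⌈8727/294⌉=30 ⌈8918/294⌉=31 ⌈9109/294⌉=31 ⌈9300/294⌉=32 ⌈9491/294⌉=33
  n=50…59: ⌈9682/294⌉=33 ⌈9873/294⌉=34 ⌈10064/294⌉=35 ⌈10255/294⌉=35 ⌈10446/294⌉=36 ⌈10637/294⌉=37 ⌈10828/294⌉=37 ⌈11019/294⌉=38 ⌈11210/294⌉=39 ⌈11401/294⌉=39
  n=60…69: ⌈11592/294⌉=40 ⌈11783/294⌉=41 ⌈11974/294⌉=41 ⌈12165/294⌉=42 ⌈12356/294⌉=43 ⌈12547/294⌉=43 ⌈12738/294⌉=44 ⌈12929/294⌉=44 ⌈13120/294⌉=45 ⌈13311/294⌉=46
  n=70…79: ⌈13502/294⌉=46 ⌈13693/294⌉=47 ⌈13884/294⌉=48 ⌈14075/294⌉=48 ⌈14266/294⌉=49 ⌈14457/294⌉=50 ⌈14648/294⌉=50 ⌈14839/294⌉=51 ⌈15030/294⌉=52 ⌈15221/294⌉=52
  n=80…89: ⌈15412/294⌉=53 ⌈15603/294⌉=54 ⌈15794/294⌉=54 ⌈15985/294⌉=55 ⌈16176/294⌉=56 ⌈16367/294⌉=56 ⌈16558/294⌉=57 ⌈16749/294⌉=57 ⌈16940/294⌉=58 ⌈17131/294⌉=59
  n=90…96: ⌈17322/294⌉=59 ⌈17513/294⌉=60 ⌈17704/294⌉=61 ⌈17895/294⌉=61 ⌈18086/294⌉=62 ⌈18277/294⌉=63 ⌈18468/294⌉=63
s_n = t_(n+1) − t_n for n = 0 … 95 gives
prefix = 101101011011011011011011010110110110110110110101101101101101101101011011011011011011010110110110
slide a length-4 window over [0..3] … [92..95] (93 windows); first occurrence of each distinct factor:
  [  0..  3] 1011
  [  1..  4] 0110
  [  2..  5] 1101
  [  3..  6] 1010
  [  4..  7] 0101
  (the other 88 windows repeat one of these)
distinct factors: {0101, 0110, 1010, 1011, 1101}
count = 5  (Sturmian bound for length 4 is 5)

5


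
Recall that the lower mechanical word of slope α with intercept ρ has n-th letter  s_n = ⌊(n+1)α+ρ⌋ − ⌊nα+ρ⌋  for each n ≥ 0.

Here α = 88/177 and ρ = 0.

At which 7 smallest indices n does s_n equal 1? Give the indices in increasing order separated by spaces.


n=0: ⌊88/177⌋−⌊0/177⌋ = 0−0 = 0
n=1: ⌊176/177⌋−⌊88/177⌋ = 0−0 = 0
n=2: ⌊264/177⌋−⌊176/177⌋ = 1−0 = 1  ← one
n=3: ⌊352/177⌋−⌊264/177⌋ = 1−1 = 0
n=4: ⌊440/177⌋−⌊352/177⌋ = 2−1 = 1  ← one
n=5: ⌊528/177⌋−⌊440/177⌋ = 2−2 = 0
n=6: ⌊616/177⌋−⌊528/177⌋ = 3−2 = 1  ← one
n=7: ⌊704/177⌋−⌊616/177⌋ = 3−3 = 0
n=8: ⌊792/177⌋−⌊704/177⌋ = 4−3 = 1  ← one
n=9: ⌊880/177⌋−⌊792/177⌋ = 4−4 = 0
n=10: ⌊968/177⌋−⌊880/177⌋ = 5−4 = 1  ← one
n=11: ⌊1056/177⌋−⌊968/177⌋ = 5−5 = 0
n=12: ⌊1144/177⌋−⌊1056/177⌋ = 6−5 = 1  ← one
n=13: ⌊1232/177⌋−⌊1144/177⌋ = 6−6 = 0
n=14: ⌊1320/177⌋−⌊1232/177⌋ = 7−6 = 1  ← one
positions of the first 7 ones: 2 4 6 8 10 12 14

2 4 6 8 10 12 14


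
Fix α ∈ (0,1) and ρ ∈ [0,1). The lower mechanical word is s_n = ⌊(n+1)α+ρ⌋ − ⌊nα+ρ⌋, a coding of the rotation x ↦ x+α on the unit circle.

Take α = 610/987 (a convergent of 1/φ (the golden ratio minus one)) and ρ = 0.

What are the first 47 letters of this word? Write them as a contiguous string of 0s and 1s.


01011010110110101101011011010110110101101011011

n=0: ⌊(1·610)/987⌋ − ⌊(0·610)/987⌋ = ⌊610/987⌋ − ⌊0/987⌋ = 0 − 0 = 0
n=1: ⌊(2·610)/987⌋ − ⌊(1·610)/987⌋ = ⌊1220/987⌋ − ⌊610/987⌋ = 1 − 0 = 1
n=2: ⌊(3·610)/987⌋ − ⌊(2·610)/987⌋ = ⌊1830/987⌋ − ⌊1220/987⌋ = 1 − 1 = 0
n=3: ⌊(4·610)/987⌋ − ⌊(3·610)/987⌋ = ⌊2440/987⌋ − ⌊1830/987⌋ = 2 − 1 = 1
n=4: ⌊(5·610)/987⌋ − ⌊(4·610)/987⌋ = ⌊3050/987⌋ − ⌊2440/987⌋ = 3 − 2 = 1
n=5: ⌊(6·610)/987⌋ − ⌊(5·610)/987⌋ = ⌊3660/987⌋ − ⌊3050/987⌋ = 3 − 3 = 0
n=6: ⌊(7·610)/987⌋ − ⌊(6·610)/987⌋ = ⌊4270/987⌋ − ⌊3660/987⌋ = 4 − 3 = 1
n=7: ⌊(8·610)/987⌋ − ⌊(7·610)/987⌋ = ⌊4880/987⌋ − ⌊4270/987⌋ = 4 − 4 = 0
n=8: ⌊(9·610)/987⌋ − ⌊(8·610)/987⌋ = ⌊5490/987⌋ − ⌊4880/987⌋ = 5 − 4 = 1
n=9: ⌊(10·610)/987⌋ − ⌊(9·610)/987⌋ = ⌊6100/987⌋ − ⌊5490/987⌋ = 6 − 5 = 1
n=10: ⌊(11·610)/987⌋ − ⌊(10·610)/987⌋ = ⌊6710/987⌋ − ⌊6100/987⌋ = 6 − 6 = 0
n=11: ⌊(12·610)/987⌋ − ⌊(11·610)/987⌋ = ⌊7320/987⌋ − ⌊6710/987⌋ = 7 − 6 = 1
n=12: ⌊(13·610)/987⌋ − ⌊(12·610)/987⌋ = ⌊7930/987⌋ − ⌊7320/987⌋ = 8 − 7 = 1
n=13: ⌊(14·610)/987⌋ − ⌊(13·610)/987⌋ = ⌊8540/987⌋ − ⌊7930/987⌋ = 8 − 8 = 0
n=14: ⌊(15·610)/987⌋ − ⌊(14·610)/987⌋ = ⌊9150/987⌋ − ⌊8540/987⌋ = 9 − 8 = 1
n=15: ⌊(16·610)/987⌋ − ⌊(15·610)/987⌋ = ⌊9760/987⌋ − ⌊9150/987⌋ = 9 − 9 = 0
n=16: ⌊(17·610)/987⌋ − ⌊(16·610)/987⌋ = ⌊10370/987⌋ − ⌊9760/987⌋ = 10 − 9 = 1
n=17: ⌊(18·610)/987⌋ − ⌊(17·610)/987⌋ = ⌊10980/987⌋ − ⌊10370/987⌋ = 11 − 10 = 1
n=18: ⌊(19·610)/987⌋ − ⌊(18·610)/987⌋ = ⌊11590/987⌋ − ⌊10980/987⌋ = 11 − 11 = 0
n=19: ⌊(20·610)/987⌋ − ⌊(19·610)/987⌋ = ⌊12200/987⌋ − ⌊11590/987⌋ = 12 − 11 = 1
n=20: ⌊(21·610)/987⌋ − ⌊(20·610)/987⌋ = ⌊12810/987⌋ − ⌊12200/987⌋ = 12 − 12 = 0
n=21: ⌊(22·610)/987⌋ − ⌊(21·610)/987⌋ = ⌊13420/987⌋ − ⌊12810/987⌋ = 13 − 12 = 1
n=22: ⌊(23·610)/987⌋ − ⌊(22·610)/987⌋ = ⌊14030/987⌋ − ⌊13420/987⌋ = 14 − 13 = 1
n=23: ⌊(24·610)/987⌋ − ⌊(23·610)/987⌋ = ⌊14640/987⌋ − ⌊14030/987⌋ = 14 − 14 = 0
n=24: ⌊(25·610)/987⌋ − ⌊(24·610)/987⌋ = ⌊15250/987⌋ − ⌊14640/987⌋ = 15 − 14 = 1
n=25: ⌊(26·610)/987⌋ − ⌊(25·610)/987⌋ = ⌊15860/987⌋ − ⌊15250/987⌋ = 16 − 15 = 1
n=26: ⌊(27·610)/987⌋ − ⌊(26·610)/987⌋ = ⌊16470/987⌋ − ⌊15860/987⌋ = 16 − 16 = 0
n=27: ⌊(28·610)/987⌋ − ⌊(27·610)/987⌋ = ⌊17080/987⌋ − ⌊16470/987⌋ = 17 − 16 = 1
n=28: ⌊(29·610)/987⌋ − ⌊(28·610)/987⌋ = ⌊17690/987⌋ − ⌊17080/987⌋ = 17 − 17 = 0
n=29: ⌊(30·610)/987⌋ − ⌊(29·610)/987⌋ = ⌊18300/987⌋ − ⌊17690/987⌋ = 18 − 17 = 1
n=30: ⌊(31·610)/987⌋ − ⌊(30·610)/987⌋ = ⌊18910/987⌋ − ⌊18300/987⌋ = 19 − 18 = 1
n=31: ⌊(32·610)/987⌋ − ⌊(31·610)/987⌋ = ⌊19520/987⌋ − ⌊18910/987⌋ = 19 − 19 = 0
n=32: ⌊(33·610)/987⌋ − ⌊(32·610)/987⌋ = ⌊20130/987⌋ − ⌊19520/987⌋ = 20 − 19 = 1
n=33: ⌊(34·610)/987⌋ − ⌊(33·610)/987⌋ = ⌊20740/987⌋ − ⌊20130/987⌋ = 21 − 20 = 1
n=34: ⌊(35·610)/987⌋ − ⌊(34·610)/987⌋ = ⌊21350/987⌋ − ⌊20740/987⌋ = 21 − 21 = 0
n=35: ⌊(36·610)/987⌋ − ⌊(35·610)/987⌋ = ⌊21960/987⌋ − ⌊21350/987⌋ = 22 − 21 = 1
n=36: ⌊(37·610)/987⌋ − ⌊(36·610)/987⌋ = ⌊22570/987⌋ − ⌊21960/987⌋ = 22 − 22 = 0
n=37: ⌊(38·610)/987⌋ − ⌊(37·610)/987⌋ = ⌊23180/987⌋ − ⌊22570/987⌋ = 23 − 22 = 1
n=38: ⌊(39·610)/987⌋ − ⌊(38·610)/987⌋ = ⌊23790/987⌋ − ⌊23180/987⌋ = 24 − 23 = 1
n=39: ⌊(40·610)/987⌋ − ⌊(39·610)/987⌋ = ⌊24400/987⌋ − ⌊23790/987⌋ = 24 − 24 = 0
n=40: ⌊(41·610)/987⌋ − ⌊(40·610)/987⌋ = ⌊25010/987⌋ − ⌊24400/987⌋ = 25 − 24 = 1
n=41: ⌊(42·610)/987⌋ − ⌊(41·610)/987⌋ = ⌊25620/987⌋ − ⌊25010/987⌋ = 25 − 25 = 0
n=42: ⌊(43·610)/987⌋ − ⌊(42·610)/987⌋ = ⌊26230/987⌋ − ⌊25620/987⌋ = 26 − 25 = 1
n=43: ⌊(44·610)/987⌋ − ⌊(43·610)/987⌋ = ⌊26840/987⌋ − ⌊26230/987⌋ = 27 − 26 = 1
n=44: ⌊(45·610)/987⌋ − ⌊(44·610)/987⌋ = ⌊27450/987⌋ − ⌊26840/987⌋ = 27 − 27 = 0
n=45: ⌊(46·610)/987⌋ − ⌊(45·610)/987⌋ = ⌊28060/987⌋ − ⌊27450/987⌋ = 28 − 27 = 1
n=46: ⌊(47·610)/987⌋ − ⌊(46·610)/987⌋ = ⌊28670/987⌋ − ⌊28060/987⌋ = 29 − 28 = 1


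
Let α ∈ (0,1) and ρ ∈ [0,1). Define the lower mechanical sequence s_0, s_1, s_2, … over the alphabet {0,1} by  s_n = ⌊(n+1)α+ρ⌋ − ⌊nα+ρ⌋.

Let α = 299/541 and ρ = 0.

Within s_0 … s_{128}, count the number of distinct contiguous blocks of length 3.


t_n = ⌊(n·299)/541⌋ for n = 0 … 129:
  n=0…9: ⌊0/541⌋=0 ⌊299/541⌋=0 ⌊598/541⌋=1 ⌊897/541⌋=1 ⌊1196/541⌋=2 ⌊1495/541⌋=2 ⌊1794/541⌋=3 ⌊2093/541⌋=3 ⌊2392/541⌋=4 ⌊2691/541⌋=4
  n=10…19: ⌊2990/541⌋=5 ⌊3289/541⌋=6 ⌊3588/541⌋=6 ⌊3887/541⌋=7 ⌊4186/541⌋=7 ⌊4485/541⌋=8 ⌊4784/541⌋=8 ⌊5083/541⌋=9 ⌊5382/541⌋=9 ⌊5681/541⌋=10
  n=20…29: ⌊5980/541⌋=11 ⌊6279/541⌋=11 ⌊6578/541⌋=12 ⌊6877/541⌋=12 ⌊7176/541⌋=13 ⌊7475/541⌋=13 ⌊7774/541⌋=14 ⌊8073/541⌋=14 ⌊8372/541⌋=15 ⌊8671/541⌋=16
  n=30…39: ⌊8970/541⌋=16 ⌊9269/541⌋=17 ⌊9568/541⌋=17 ⌊9867/541⌋=18 ⌊10166/541⌋=18 ⌊10465/541⌋=19 ⌊10764/541⌋=19 ⌊11063/541⌋=20 ⌊11362/541⌋=21 ⌊11661/541⌋=21
  n=40…49: ⌊11960/541⌋=22 ⌊12259/541⌋=22 ⌊12558/541⌋=23 ⌊12857/541⌋=23 ⌊13156/541⌋=24 ⌊13455/541⌋=24 ⌊13754/541⌋=25 ⌊14053/541⌋=25 ⌊14352/541⌋=26 ⌊14651/541⌋=27
  n=50…59: ⌊14950/541⌋=27 ⌊15249/541⌋=28 ⌊15548/541⌋=28 ⌊15847/541⌋=29 ⌊16146/541⌋=29 ⌊16445/541⌋=30 ⌊16744/541⌋=30 ⌊17043/541⌋=31 ⌊17342/541⌋=32 ⌊17641/541⌋=32
  n=60…69: ⌊17940/541⌋=33 ⌊18239/541⌋=33 ⌊18538/541⌋=34 ⌊18837/541⌋=34 ⌊19136/541⌋=35 ⌊19435/541⌋=35 ⌊19734/541⌋=36 ⌊20033/541⌋=37 ⌊20332/541⌋=37 ⌊20631/541⌋=38
  n=70…79: ⌊20930/541⌋=38 ⌊21229/541⌋=39 ⌊21528/541⌋=39 ⌊21827/541⌋=40 ⌊22126/541⌋=40 ⌊22425/541⌋=41 ⌊22724/541⌋=42 ⌊23023/541⌋=42 ⌊23322/541⌋=43 ⌊23621/541⌋=43
  n=80…89: ⌊23920/541⌋=44 ⌊24219/541⌋=44 ⌊24518/541⌋=45 ⌊24817/541⌋=45 ⌊25116/541⌋=46 ⌊25415/541⌋=46 ⌊25714/541⌋=47 ⌊26013/541⌋=48 ⌊26312/541⌋=48 ⌊26611/541⌋=49
  n=90…99: ⌊26910/541⌋=49 ⌊27209/541⌋=50 ⌊27508/541⌋=50 ⌊27807/541⌋=51 ⌊28106/541⌋=51 ⌊28405/541⌋=52 ⌊28704/541⌋=53 ⌊29003/541⌋=53 ⌊29302/541⌋=54 ⌊29601/541⌋=54
  n=100…109: ⌊29900/541⌋=55 ⌊30199/541⌋=55 ⌊30498/541⌋=56 ⌊30797/541⌋=56 ⌊31096/541⌋=57 ⌊31395/541⌋=58 ⌊31694/541⌋=58 ⌊31993/541⌋=59 ⌊32292/541⌋=59 ⌊32591/541⌋=60
  n=110…119: ⌊32890/541⌋=60 ⌊33189/541⌋=61 ⌊33488/541⌋=61 ⌊33787/541⌋=62 ⌊34086/541⌋=63 ⌊34385/541⌋=63 ⌊34684/541⌋=64 ⌊34983/541⌋=64 ⌊35282/541⌋=65 ⌊35581/541⌋=65
  n=120…129: ⌊35880/541⌋=66 ⌊36179/541⌋=66 ⌊36478/541⌋=67 ⌊36777/541⌋=67 ⌊37076/541⌋=68 ⌊37375/541⌋=69 ⌊37674/541⌋=69 ⌊37973/541⌋=70 ⌊38272/541⌋=70 ⌊38571/541⌋=71
s_n = t_(n+1) − t_n for n = 0 … 128 gives
prefix = 010101010110101010110101010110101010110101010101101010101101010101101010101101010101011010101011010101011010101011010101010110101
slide a length-3 window over [0..2] … [126..128] (127 windows); first occurrence of each distinct factor:
  [  0..  2] 010
  [  1..  3] 101
  [  8.. 10] 011
  [  9.. 11] 110
  (the other 123 windows repeat one of these)
distinct factors: {010, 011, 101, 110}
count = 4  (Sturmian bound for length 3 is 4)

4


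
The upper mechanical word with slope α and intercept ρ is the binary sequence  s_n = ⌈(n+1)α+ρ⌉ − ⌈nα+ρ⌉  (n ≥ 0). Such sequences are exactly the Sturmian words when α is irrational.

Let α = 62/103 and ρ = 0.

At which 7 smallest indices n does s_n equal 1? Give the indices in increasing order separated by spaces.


n=0: ⌈62/103⌉−⌈0/103⌉ = 1−0 = 1  ← one
n=1: ⌈124/103⌉−⌈62/103⌉ = 2−1 = 1  ← one
n=2: ⌈186/103⌉−⌈124/103⌉ = 2−2 = 0
n=3: ⌈248/103⌉−⌈186/103⌉ = 3−2 = 1  ← one
n=4: ⌈310/103⌉−⌈248/103⌉ = 4−3 = 1  ← one
n=5: ⌈372/103⌉−⌈310/103⌉ = 4−4 = 0
n=6: ⌈434/103⌉−⌈372/103⌉ = 5−4 = 1  ← one
n=7: ⌈496/103⌉−⌈434/103⌉ = 5−5 = 0
n=8: ⌈558/103⌉−⌈496/103⌉ = 6−5 = 1  ← one
n=9: ⌈620/103⌉−⌈558/103⌉ = 7−6 = 1  ← one
positions of the first 7 ones: 0 1 3 4 6 8 9

0 1 3 4 6 8 9


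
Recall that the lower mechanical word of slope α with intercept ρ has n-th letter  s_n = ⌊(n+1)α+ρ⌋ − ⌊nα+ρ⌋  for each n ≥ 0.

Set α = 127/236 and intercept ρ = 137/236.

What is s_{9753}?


0

(n+1)α + ρ = (9754·127 + 137) / 236 = 1238895/236
nα + ρ     = (9753·127 + 137) / 236 = 1238768/236
⌊1238895/236⌋ = 5249,  ⌊1238768/236⌋ = 5249
s_{9753} = 5249 − 5249 = 0


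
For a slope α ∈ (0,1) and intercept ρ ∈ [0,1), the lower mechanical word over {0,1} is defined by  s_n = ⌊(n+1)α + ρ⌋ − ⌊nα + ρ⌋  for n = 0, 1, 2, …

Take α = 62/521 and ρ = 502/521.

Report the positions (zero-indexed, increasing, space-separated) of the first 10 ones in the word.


0 8 17 25 33 42 50 59 67 75

n=0: ⌊564/521⌋−⌊502/521⌋ = 1−0 = 1  ← one
n=1: ⌊626/521⌋−⌊564/521⌋ = 1−1 = 0
n=2: ⌊688/521⌋−⌊626/521⌋ = 1−1 = 0
  …
n=8: ⌊1060/521⌋−⌊998/521⌋ = 2−1 = 1  ← one
n=9: ⌊1122/521⌋−⌊1060/521⌋ = 2−2 = 0
n=10: ⌊1184/521⌋−⌊1122/521⌋ = 2−2 = 0
  …
n=17: ⌊1618/521⌋−⌊1556/521⌋ = 3−2 = 1  ← one
n=18: ⌊1680/521⌋−⌊1618/521⌋ = 3−3 = 0
n=19: ⌊1742/521⌋−⌊1680/521⌋ = 3−3 = 0
  …
n=25: ⌊2114/521⌋−⌊2052/521⌋ = 4−3 = 1  ← one
n=26: ⌊2176/521⌋−⌊2114/521⌋ = 4−4 = 0
n=27: ⌊2238/521⌋−⌊2176/521⌋ = 4−4 = 0
  …
n=33: ⌊2610/521⌋−⌊2548/521⌋ = 5−4 = 1  ← one
n=34: ⌊2672/521⌋−⌊2610/521⌋ = 5−5 = 0
n=35: ⌊2734/521⌋−⌊2672/521⌋ = 5−5 = 0
  …
n=42: ⌊3168/521⌋−⌊3106/521⌋ = 6−5 = 1  ← one
n=43: ⌊3230/521⌋−⌊3168/521⌋ = 6−6 = 0
n=44: ⌊3292/521⌋−⌊3230/521⌋ = 6−6 = 0
  …
n=50: ⌊3664/521⌋−⌊3602/521⌋ = 7−6 = 1  ← one
n=51: ⌊3726/521⌋−⌊3664/521⌋ = 7−7 = 0
n=52: ⌊3788/521⌋−⌊3726/521⌋ = 7−7 = 0
  …
n=59: ⌊4222/521⌋−⌊4160/521⌋ = 8−7 = 1  ← one
n=60: ⌊4284/521⌋−⌊4222/521⌋ = 8−8 = 0
n=61: ⌊4346/521⌋−⌊4284/521⌋ = 8−8 = 0
  …
n=67: ⌊4718/521⌋−⌊4656/521⌋ = 9−8 = 1  ← one
n=68: ⌊4780/521⌋−⌊4718/521⌋ = 9−9 = 0
n=69: ⌊4842/521⌋−⌊4780/521⌋ = 9−9 = 0
  …
n=75: ⌊5214/521⌋−⌊5152/521⌋ = 10−9 = 1  ← one
positions of the first 10 ones: 0 8 17 25 33 42 50 59 67 75


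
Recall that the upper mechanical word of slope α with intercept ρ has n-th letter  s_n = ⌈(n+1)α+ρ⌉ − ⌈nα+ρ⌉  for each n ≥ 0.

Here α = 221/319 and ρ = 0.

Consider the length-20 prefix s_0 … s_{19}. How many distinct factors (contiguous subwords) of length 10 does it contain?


t_n = ⌈(n·221)/319⌉ for n = 0 … 20:
  n=0…9: ⌈0/319⌉=0 ⌈221/319⌉=1 ⌈442/319⌉=2 ⌈663/319⌉=3 ⌈884/319⌉=3 ⌈1105/319⌉=4 ⌈1326/319⌉=5 ⌈1547/319⌉=5 ⌈1768/319⌉=6 ⌈1989/319⌉=7
  n=10…19: ⌈2210/319⌉=7 ⌈2431/319⌉=8 ⌈2652/319⌉=9 ⌈2873/319⌉=10 ⌈3094/319⌉=10 ⌈3315/319⌉=11 ⌈3536/319⌉=12 ⌈3757/319⌉=12 ⌈3978/319⌉=13 ⌈4199/319⌉=14
  n=20: ⌈4420/319⌉=14
s_n = t_(n+1) − t_n for n = 0 … 19 gives
prefix = 11101101101110110110
slide a length-10 window over [0..9] … [10..19] (11 windows); first occurrence of each distinct factor:
  [  0..  9] 1110110110
  [  1.. 10] 1101101101
  [  2.. 11] 1011011011
  [  3.. 12] 0110110111
  [  4.. 13] 1101101110
  [  5.. 14] 1011011101
  [  6.. 15] 0110111011
  [  7.. 16] 1101110110
  [  8.. 17] 1011101101
  [  9.. 18] 0111011011
  (the other 1 window repeats one of these)
distinct factors: {0110110111, 0110111011, 0111011011, 1011011011, 1011011101, 1011101101, 1101101101, 1101101110, 1101110110, 1110110110}
count = 10  (Sturmian bound for length 10 is 11)

10


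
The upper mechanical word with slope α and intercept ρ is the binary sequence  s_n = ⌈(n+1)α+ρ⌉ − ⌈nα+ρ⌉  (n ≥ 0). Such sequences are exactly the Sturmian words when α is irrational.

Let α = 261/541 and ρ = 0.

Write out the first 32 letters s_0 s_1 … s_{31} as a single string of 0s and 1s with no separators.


10101010101010101010101010100101

n=0: ⌈(1·261)/541⌉ − ⌈(0·261)/541⌉ = ⌈261/541⌉ − ⌈0/541⌉ = 1 − 0 = 1
n=1: ⌈(2·261)/541⌉ − ⌈(1·261)/541⌉ = ⌈522/541⌉ − ⌈261/541⌉ = 1 − 1 = 0
n=2: ⌈(3·261)/541⌉ − ⌈(2·261)/541⌉ = ⌈783/541⌉ − ⌈522/541⌉ = 2 − 1 = 1
n=3: ⌈(4·261)/541⌉ − ⌈(3·261)/541⌉ = ⌈1044/541⌉ − ⌈783/541⌉ = 2 − 2 = 0
n=4: ⌈(5·261)/541⌉ − ⌈(4·261)/541⌉ = ⌈1305/541⌉ − ⌈1044/541⌉ = 3 − 2 = 1
n=5: ⌈(6·261)/541⌉ − ⌈(5·261)/541⌉ = ⌈1566/541⌉ − ⌈1305/541⌉ = 3 − 3 = 0
n=6: ⌈(7·261)/541⌉ − ⌈(6·261)/541⌉ = ⌈1827/541⌉ − ⌈1566/541⌉ = 4 − 3 = 1
n=7: ⌈(8·261)/541⌉ − ⌈(7·261)/541⌉ = ⌈2088/541⌉ − ⌈1827/541⌉ = 4 − 4 = 0
n=8: ⌈(9·261)/541⌉ − ⌈(8·261)/541⌉ = ⌈2349/541⌉ − ⌈2088/541⌉ = 5 − 4 = 1
n=9: ⌈(10·261)/541⌉ − ⌈(9·261)/541⌉ = ⌈2610/541⌉ − ⌈2349/541⌉ = 5 − 5 = 0
n=10: ⌈(11·261)/541⌉ − ⌈(10·261)/541⌉ = ⌈2871/541⌉ − ⌈2610/541⌉ = 6 − 5 = 1
n=11: ⌈(12·261)/541⌉ − ⌈(11·261)/541⌉ = ⌈3132/541⌉ − ⌈2871/541⌉ = 6 − 6 = 0
n=12: ⌈(13·261)/541⌉ − ⌈(12·261)/541⌉ = ⌈3393/541⌉ − ⌈3132/541⌉ = 7 − 6 = 1
n=13: ⌈(14·261)/541⌉ − ⌈(13·261)/541⌉ = ⌈3654/541⌉ − ⌈3393/541⌉ = 7 − 7 = 0
n=14: ⌈(15·261)/541⌉ − ⌈(14·261)/541⌉ = ⌈3915/541⌉ − ⌈3654/541⌉ = 8 − 7 = 1
n=15: ⌈(16·261)/541⌉ − ⌈(15·261)/541⌉ = ⌈4176/541⌉ − ⌈3915/541⌉ = 8 − 8 = 0
n=16: ⌈(17·261)/541⌉ − ⌈(16·261)/541⌉ = ⌈4437/541⌉ − ⌈4176/541⌉ = 9 − 8 = 1
n=17: ⌈(18·261)/541⌉ − ⌈(17·261)/541⌉ = ⌈4698/541⌉ − ⌈4437/541⌉ = 9 − 9 = 0
n=18: ⌈(19·261)/541⌉ − ⌈(18·261)/541⌉ = ⌈4959/541⌉ − ⌈4698/541⌉ = 10 − 9 = 1
n=19: ⌈(20·261)/541⌉ − ⌈(19·261)/541⌉ = ⌈5220/541⌉ − ⌈4959/541⌉ = 10 − 10 = 0
n=20: ⌈(21·261)/541⌉ − ⌈(20·261)/541⌉ = ⌈5481/541⌉ − ⌈5220/541⌉ = 11 − 10 = 1
n=21: ⌈(22·261)/541⌉ − ⌈(21·261)/541⌉ = ⌈5742/541⌉ − ⌈5481/541⌉ = 11 − 11 = 0
n=22: ⌈(23·261)/541⌉ − ⌈(22·261)/541⌉ = ⌈6003/541⌉ − ⌈5742/541⌉ = 12 − 11 = 1
n=23: ⌈(24·261)/541⌉ − ⌈(23·261)/541⌉ = ⌈6264/541⌉ − ⌈6003/541⌉ = 12 − 12 = 0
n=24: ⌈(25·261)/541⌉ − ⌈(24·261)/541⌉ = ⌈6525/541⌉ − ⌈6264/541⌉ = 13 − 12 = 1
n=25: ⌈(26·261)/541⌉ − ⌈(25·261)/541⌉ = ⌈6786/541⌉ − ⌈6525/541⌉ = 13 − 13 = 0
n=26: ⌈(27·261)/541⌉ − ⌈(26·261)/541⌉ = ⌈7047/541⌉ − ⌈6786/541⌉ = 14 − 13 = 1
n=27: ⌈(28·261)/541⌉ − ⌈(27·261)/541⌉ = ⌈7308/541⌉ − ⌈7047/541⌉ = 14 − 14 = 0
n=28: ⌈(29·261)/541⌉ − ⌈(28·261)/541⌉ = ⌈7569/541⌉ − ⌈7308/541⌉ = 14 − 14 = 0
n=29: ⌈(30·261)/541⌉ − ⌈(29·261)/541⌉ = ⌈7830/541⌉ − ⌈7569/541⌉ = 15 − 14 = 1
n=30: ⌈(31·261)/541⌉ − ⌈(30·261)/541⌉ = ⌈8091/541⌉ − ⌈7830/541⌉ = 15 − 15 = 0
n=31: ⌈(32·261)/541⌉ − ⌈(31·261)/541⌉ = ⌈8352/541⌉ − ⌈8091/541⌉ = 16 − 15 = 1


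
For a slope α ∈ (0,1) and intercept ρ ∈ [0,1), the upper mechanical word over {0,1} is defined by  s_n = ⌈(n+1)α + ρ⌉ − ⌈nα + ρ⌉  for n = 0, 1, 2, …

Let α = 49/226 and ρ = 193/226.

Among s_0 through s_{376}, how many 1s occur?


#1s = Σ_{n=0}^{376} s_n = Σ_{n=0}^{376} (⌈(n+1)α+ρ⌉ − ⌈nα+ρ⌉)
the sum telescopes: every ⌈nα+ρ⌉ with 0 < n < 377 appears once with + and once with −, leaving ⌈377α+ρ⌉ − ⌈0·α+ρ⌉
377α + ρ = (377·49 + 193) / 226 = 18666/226
ρ = 193/226
⌈18666/226⌉ = 83,  ⌈193/226⌉ = 1
#1s = 83 − 1 = 82

82


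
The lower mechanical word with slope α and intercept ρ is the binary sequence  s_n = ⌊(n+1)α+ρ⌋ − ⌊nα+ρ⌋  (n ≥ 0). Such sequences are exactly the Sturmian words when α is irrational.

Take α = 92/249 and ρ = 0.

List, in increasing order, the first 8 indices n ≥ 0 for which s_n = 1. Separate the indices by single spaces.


2 5 8 10 13 16 18 21

n=0: ⌊92/249⌋−⌊0/249⌋ = 0−0 = 0
n=1: ⌊184/249⌋−⌊92/249⌋ = 0−0 = 0
n=2: ⌊276/249⌋−⌊184/249⌋ = 1−0 = 1  ← one
n=3: ⌊368/249⌋−⌊276/249⌋ = 1−1 = 0
n=4: ⌊460/249⌋−⌊368/249⌋ = 1−1 = 0
n=5: ⌊552/249⌋−⌊460/249⌋ = 2−1 = 1  ← one
n=6: ⌊644/249⌋−⌊552/249⌋ = 2−2 = 0
n=7: ⌊736/249⌋−⌊644/249⌋ = 2−2 = 0
n=8: ⌊828/249⌋−⌊736/249⌋ = 3−2 = 1  ← one
n=9: ⌊920/249⌋−⌊828/249⌋ = 3−3 = 0
n=10: ⌊1012/249⌋−⌊920/249⌋ = 4−3 = 1  ← one
n=11: ⌊1104/249⌋−⌊1012/249⌋ = 4−4 = 0
n=12: ⌊1196/249⌋−⌊1104/249⌋ = 4−4 = 0
n=13: ⌊1288/249⌋−⌊1196/249⌋ = 5−4 = 1  ← one
n=14: ⌊1380/249⌋−⌊1288/249⌋ = 5−5 = 0
n=15: ⌊1472/249⌋−⌊1380/249⌋ = 5−5 = 0
n=16: ⌊1564/249⌋−⌊1472/249⌋ = 6−5 = 1  ← one
n=17: ⌊1656/249⌋−⌊1564/249⌋ = 6−6 = 0
n=18: ⌊1748/249⌋−⌊1656/249⌋ = 7−6 = 1  ← one
n=19: ⌊1840/249⌋−⌊1748/249⌋ = 7−7 = 0
n=20: ⌊1932/249⌋−⌊1840/249⌋ = 7−7 = 0
n=21: ⌊2024/249⌋−⌊1932/249⌋ = 8−7 = 1  ← one
positions of the first 8 ones: 2 5 8 10 13 16 18 21


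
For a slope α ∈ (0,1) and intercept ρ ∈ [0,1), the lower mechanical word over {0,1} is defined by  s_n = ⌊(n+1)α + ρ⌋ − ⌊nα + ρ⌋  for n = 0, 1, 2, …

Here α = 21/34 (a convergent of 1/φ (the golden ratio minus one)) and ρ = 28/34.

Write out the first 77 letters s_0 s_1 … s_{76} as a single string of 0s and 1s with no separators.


11010110110101101011011010110101101101011011010110101101101011010110110101101

n=0: ⌊(1·21+28)/34⌋ − ⌊(0·21+28)/34⌋ = ⌊49/34⌋ − ⌊28/34⌋ = 1 − 0 = 1
n=1: ⌊(2·21+28)/34⌋ − ⌊(1·21+28)/34⌋ = ⌊70/34⌋ − ⌊49/34⌋ = 2 − 1 = 1
n=2: ⌊(3·21+28)/34⌋ − ⌊(2·21+28)/34⌋ = ⌊91/34⌋ − ⌊70/34⌋ = 2 − 2 = 0
n=3: ⌊(4·21+28)/34⌋ − ⌊(3·21+28)/34⌋ = ⌊112/34⌋ − ⌊91/34⌋ = 3 − 2 = 1
n=4: ⌊(5·21+28)/34⌋ − ⌊(4·21+28)/34⌋ = ⌊133/34⌋ − ⌊112/34⌋ = 3 − 3 = 0
n=5: ⌊(6·21+28)/34⌋ − ⌊(5·21+28)/34⌋ = ⌊154/34⌋ − ⌊133/34⌋ = 4 − 3 = 1
n=6: ⌊(7·21+28)/34⌋ − ⌊(6·21+28)/34⌋ = ⌊175/34⌋ − ⌊154/34⌋ = 5 − 4 = 1
n=7: ⌊(8·21+28)/34⌋ − ⌊(7·21+28)/34⌋ = ⌊196/34⌋ − ⌊175/34⌋ = 5 − 5 = 0
n=8: ⌊(9·21+28)/34⌋ − ⌊(8·21+28)/34⌋ = ⌊217/34⌋ − ⌊196/34⌋ = 6 − 5 = 1
n=9: ⌊(10·21+28)/34⌋ − ⌊(9·21+28)/34⌋ = ⌊238/34⌋ − ⌊217/34⌋ = 7 − 6 = 1
n=10: ⌊(11·21+28)/34⌋ − ⌊(10·21+28)/34⌋ = ⌊259/34⌋ − ⌊238/34⌋ = 7 − 7 = 0
n=11: ⌊(12·21+28)/34⌋ − ⌊(11·21+28)/34⌋ = ⌊280/34⌋ − ⌊259/34⌋ = 8 − 7 = 1
n=12: ⌊(13·21+28)/34⌋ − ⌊(12·21+28)/34⌋ = ⌊301/34⌋ − ⌊280/34⌋ = 8 − 8 = 0
n=13: ⌊(14·21+28)/34⌋ − ⌊(13·21+28)/34⌋ = ⌊322/34⌋ − ⌊301/34⌋ = 9 − 8 = 1
n=14: ⌊(15·21+28)/34⌋ − ⌊(14·21+28)/34⌋ = ⌊343/34⌋ − ⌊322/34⌋ = 10 − 9 = 1
n=15: ⌊(16·21+28)/34⌋ − ⌊(15·21+28)/34⌋ = ⌊364/34⌋ − ⌊343/34⌋ = 10 − 10 = 0
n=16: ⌊(17·21+28)/34⌋ − ⌊(16·21+28)/34⌋ = ⌊385/34⌋ − ⌊364/34⌋ = 11 − 10 = 1
n=17: ⌊(18·21+28)/34⌋ − ⌊(17·21+28)/34⌋ = ⌊406/34⌋ − ⌊385/34⌋ = 11 − 11 = 0
n=18: ⌊(19·21+28)/34⌋ − ⌊(18·21+28)/34⌋ = ⌊427/34⌋ − ⌊406/34⌋ = 12 − 11 = 1
n=19: ⌊(20·21+28)/34⌋ − ⌊(19·21+28)/34⌋ = ⌊448/34⌋ − ⌊427/34⌋ = 13 − 12 = 1
n=20: ⌊(21·21+28)/34⌋ − ⌊(20·21+28)/34⌋ = ⌊469/34⌋ − ⌊448/34⌋ = 13 − 13 = 0
n=21: ⌊(22·21+28)/34⌋ − ⌊(21·21+28)/34⌋ = ⌊490/34⌋ − ⌊469/34⌋ = 14 − 13 = 1
n=22: ⌊(23·21+28)/34⌋ − ⌊(22·21+28)/34⌋ = ⌊511/34⌋ − ⌊490/34⌋ = 15 − 14 = 1
n=23: ⌊(24·21+28)/34⌋ − ⌊(23·21+28)/34⌋ = ⌊532/34⌋ − ⌊511/34⌋ = 15 − 15 = 0
n=24: ⌊(25·21+28)/34⌋ − ⌊(24·21+28)/34⌋ = ⌊553/34⌋ − ⌊532/34⌋ = 16 − 15 = 1
n=25: ⌊(26·21+28)/34⌋ − ⌊(25·21+28)/34⌋ = ⌊574/34⌋ − ⌊553/34⌋ = 16 − 16 = 0
n=26: ⌊(27·21+28)/34⌋ − ⌊(26·21+28)/34⌋ = ⌊595/34⌋ − ⌊574/34⌋ = 17 − 16 = 1
n=27: ⌊(28·21+28)/34⌋ − ⌊(27·21+28)/34⌋ = ⌊616/34⌋ − ⌊595/34⌋ = 18 − 17 = 1
n=28: ⌊(29·21+28)/34⌋ − ⌊(28·21+28)/34⌋ = ⌊637/34⌋ − ⌊616/34⌋ = 18 − 18 = 0
n=29: ⌊(30·21+28)/34⌋ − ⌊(29·21+28)/34⌋ = ⌊658/34⌋ − ⌊637/34⌋ = 19 − 18 = 1
n=30: ⌊(31·21+28)/34⌋ − ⌊(30·21+28)/34⌋ = ⌊679/34⌋ − ⌊658/34⌋ = 19 − 19 = 0
n=31: ⌊(32·21+28)/34⌋ − ⌊(31·21+28)/34⌋ = ⌊700/34⌋ − ⌊679/34⌋ = 20 − 19 = 1
n=32: ⌊(33·21+28)/34⌋ − ⌊(32·21+28)/34⌋ = ⌊721/34⌋ − ⌊700/34⌋ = 21 − 20 = 1
n=33: ⌊(34·21+28)/34⌋ − ⌊(33·21+28)/34⌋ = ⌊742/34⌋ − ⌊721/34⌋ = 21 − 21 = 0
n=34: ⌊(35·21+28)/34⌋ − ⌊(34·21+28)/34⌋ = ⌊763/34⌋ − ⌊742/34⌋ = 22 − 21 = 1
n=35: ⌊(36·21+28)/34⌋ − ⌊(35·21+28)/34⌋ = ⌊784/34⌋ − ⌊763/34⌋ = 23 − 22 = 1
n=36: ⌊(37·21+28)/34⌋ − ⌊(36·21+28)/34⌋ = ⌊805/34⌋ − ⌊784/34⌋ = 23 − 23 = 0
n=37: ⌊(38·21+28)/34⌋ − ⌊(37·21+28)/34⌋ = ⌊826/34⌋ − ⌊805/34⌋ = 24 − 23 = 1
n=38: ⌊(39·21+28)/34⌋ − ⌊(38·21+28)/34⌋ = ⌊847/34⌋ − ⌊826/34⌋ = 24 − 24 = 0
n=39: ⌊(40·21+28)/34⌋ − ⌊(39·21+28)/34⌋ = ⌊868/34⌋ − ⌊847/34⌋ = 25 − 24 = 1
n=40: ⌊(41·21+28)/34⌋ − ⌊(40·21+28)/34⌋ = ⌊889/34⌋ − ⌊868/34⌋ = 26 − 25 = 1
n=41: ⌊(42·21+28)/34⌋ − ⌊(41·21+28)/34⌋ = ⌊910/34⌋ − ⌊889/34⌋ = 26 − 26 = 0
n=42: ⌊(43·21+28)/34⌋ − ⌊(42·21+28)/34⌋ = ⌊931/34⌋ − ⌊910/34⌋ = 27 − 26 = 1
n=43: ⌊(44·21+28)/34⌋ − ⌊(43·21+28)/34⌋ = ⌊952/34⌋ − ⌊931/34⌋ = 28 − 27 = 1
n=44: ⌊(45·21+28)/34⌋ − ⌊(44·21+28)/34⌋ = ⌊973/34⌋ − ⌊952/34⌋ = 28 − 28 = 0
n=45: ⌊(46·21+28)/34⌋ − ⌊(45·21+28)/34⌋ = ⌊994/34⌋ − ⌊973/34⌋ = 29 − 28 = 1
n=46: ⌊(47·21+28)/34⌋ − ⌊(46·21+28)/34⌋ = ⌊1015/34⌋ − ⌊994/34⌋ = 29 − 29 = 0
n=47: ⌊(48·21+28)/34⌋ − ⌊(47·21+28)/34⌋ = ⌊1036/34⌋ − ⌊1015/34⌋ = 30 − 29 = 1
n=48: ⌊(49·21+28)/34⌋ − ⌊(48·21+28)/34⌋ = ⌊1057/34⌋ − ⌊1036/34⌋ = 31 − 30 = 1
n=49: ⌊(50·21+28)/34⌋ − ⌊(49·21+28)/34⌋ = ⌊1078/34⌋ − ⌊1057/34⌋ = 31 − 31 = 0
n=50: ⌊(51·21+28)/34⌋ − ⌊(50·21+28)/34⌋ = ⌊1099/34⌋ − ⌊1078/34⌋ = 32 − 31 = 1
n=51: ⌊(52·21+28)/34⌋ − ⌊(51·21+28)/34⌋ = ⌊1120/34⌋ − ⌊1099/34⌋ = 32 − 32 = 0
n=52: ⌊(53·21+28)/34⌋ − ⌊(52·21+28)/34⌋ = ⌊1141/34⌋ − ⌊1120/34⌋ = 33 − 32 = 1
n=53: ⌊(54·21+28)/34⌋ − ⌊(53·21+28)/34⌋ = ⌊1162/34⌋ − ⌊1141/34⌋ = 34 − 33 = 1
n=54: ⌊(55·21+28)/34⌋ − ⌊(54·21+28)/34⌋ = ⌊1183/34⌋ − ⌊1162/34⌋ = 34 − 34 = 0
n=55: ⌊(56·21+28)/34⌋ − ⌊(55·21+28)/34⌋ = ⌊1204/34⌋ − ⌊1183/34⌋ = 35 − 34 = 1
n=56: ⌊(57·21+28)/34⌋ − ⌊(56·21+28)/34⌋ = ⌊1225/34⌋ − ⌊1204/34⌋ = 36 − 35 = 1
n=57: ⌊(58·21+28)/34⌋ − ⌊(57·21+28)/34⌋ = ⌊1246/34⌋ − ⌊1225/34⌋ = 36 − 36 = 0
n=58: ⌊(59·21+28)/34⌋ − ⌊(58·21+28)/34⌋ = ⌊1267/34⌋ − ⌊1246/34⌋ = 37 − 36 = 1
n=59: ⌊(60·21+28)/34⌋ − ⌊(59·21+28)/34⌋ = ⌊1288/34⌋ − ⌊1267/34⌋ = 37 − 37 = 0
n=60: ⌊(61·21+28)/34⌋ − ⌊(60·21+28)/34⌋ = ⌊1309/34⌋ − ⌊1288/34⌋ = 38 − 37 = 1
n=61: ⌊(62·21+28)/34⌋ − ⌊(61·21+28)/34⌋ = ⌊1330/34⌋ − ⌊1309/34⌋ = 39 − 38 = 1
n=62: ⌊(63·21+28)/34⌋ − ⌊(62·21+28)/34⌋ = ⌊1351/34⌋ − ⌊1330/34⌋ = 39 − 39 = 0
n=63: ⌊(64·21+28)/34⌋ − ⌊(63·21+28)/34⌋ = ⌊1372/34⌋ − ⌊1351/34⌋ = 40 − 39 = 1
n=64: ⌊(65·21+28)/34⌋ − ⌊(64·21+28)/34⌋ = ⌊1393/34⌋ − ⌊1372/34⌋ = 40 − 40 = 0
n=65: ⌊(66·21+28)/34⌋ − ⌊(65·21+28)/34⌋ = ⌊1414/34⌋ − ⌊1393/34⌋ = 41 − 40 = 1
n=66: ⌊(67·21+28)/34⌋ − ⌊(66·21+28)/34⌋ = ⌊1435/34⌋ − ⌊1414/34⌋ = 42 − 41 = 1
n=67: ⌊(68·21+28)/34⌋ − ⌊(67·21+28)/34⌋ = ⌊1456/34⌋ − ⌊1435/34⌋ = 42 − 42 = 0
n=68: ⌊(69·21+28)/34⌋ − ⌊(68·21+28)/34⌋ = ⌊1477/34⌋ − ⌊1456/34⌋ = 43 − 42 = 1
n=69: ⌊(70·21+28)/34⌋ − ⌊(69·21+28)/34⌋ = ⌊1498/34⌋ − ⌊1477/34⌋ = 44 − 43 = 1
n=70: ⌊(71·21+28)/34⌋ − ⌊(70·21+28)/34⌋ = ⌊1519/34⌋ − ⌊1498/34⌋ = 44 − 44 = 0
n=71: ⌊(72·21+28)/34⌋ − ⌊(71·21+28)/34⌋ = ⌊1540/34⌋ − ⌊1519/34⌋ = 45 − 44 = 1
n=72: ⌊(73·21+28)/34⌋ − ⌊(72·21+28)/34⌋ = ⌊1561/34⌋ − ⌊1540/34⌋ = 45 − 45 = 0
n=73: ⌊(74·21+28)/34⌋ − ⌊(73·21+28)/34⌋ = ⌊1582/34⌋ − ⌊1561/34⌋ = 46 − 45 = 1
n=74: ⌊(75·21+28)/34⌋ − ⌊(74·21+28)/34⌋ = ⌊1603/34⌋ − ⌊1582/34⌋ = 47 − 46 = 1
n=75: ⌊(76·21+28)/34⌋ − ⌊(75·21+28)/34⌋ = ⌊1624/34⌋ − ⌊1603/34⌋ = 47 − 47 = 0
n=76: ⌊(77·21+28)/34⌋ − ⌊(76·21+28)/34⌋ = ⌊1645/34⌋ − ⌊1624/34⌋ = 48 − 47 = 1


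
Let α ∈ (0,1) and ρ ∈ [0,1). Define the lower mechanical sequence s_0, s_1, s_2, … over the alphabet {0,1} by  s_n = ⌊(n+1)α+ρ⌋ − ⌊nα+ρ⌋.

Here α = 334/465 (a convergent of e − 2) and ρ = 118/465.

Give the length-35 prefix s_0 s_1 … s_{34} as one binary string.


01110111011011101101110110111011011

n=0: ⌊(1·334+118)/465⌋ − ⌊(0·334+118)/465⌋ = ⌊452/465⌋ − ⌊118/465⌋ = 0 − 0 = 0
n=1: ⌊(2·334+118)/465⌋ − ⌊(1·334+118)/465⌋ = ⌊786/465⌋ − ⌊452/465⌋ = 1 − 0 = 1
n=2: ⌊(3·334+118)/465⌋ − ⌊(2·334+118)/465⌋ = ⌊1120/465⌋ − ⌊786/465⌋ = 2 − 1 = 1
n=3: ⌊(4·334+118)/465⌋ − ⌊(3·334+118)/465⌋ = ⌊1454/465⌋ − ⌊1120/465⌋ = 3 − 2 = 1
n=4: ⌊(5·334+118)/465⌋ − ⌊(4·334+118)/465⌋ = ⌊1788/465⌋ − ⌊1454/465⌋ = 3 − 3 = 0
n=5: ⌊(6·334+118)/465⌋ − ⌊(5·334+118)/465⌋ = ⌊2122/465⌋ − ⌊1788/465⌋ = 4 − 3 = 1
n=6: ⌊(7·334+118)/465⌋ − ⌊(6·334+118)/465⌋ = ⌊2456/465⌋ − ⌊2122/465⌋ = 5 − 4 = 1
n=7: ⌊(8·334+118)/465⌋ − ⌊(7·334+118)/465⌋ = ⌊2790/465⌋ − ⌊2456/465⌋ = 6 − 5 = 1
n=8: ⌊(9·334+118)/465⌋ − ⌊(8·334+118)/465⌋ = ⌊3124/465⌋ − ⌊2790/465⌋ = 6 − 6 = 0
n=9: ⌊(10·334+118)/465⌋ − ⌊(9·334+118)/465⌋ = ⌊3458/465⌋ − ⌊3124/465⌋ = 7 − 6 = 1
n=10: ⌊(11·334+118)/465⌋ − ⌊(10·334+118)/465⌋ = ⌊3792/465⌋ − ⌊3458/465⌋ = 8 − 7 = 1
n=11: ⌊(12·334+118)/465⌋ − ⌊(11·334+118)/465⌋ = ⌊4126/465⌋ − ⌊3792/465⌋ = 8 − 8 = 0
n=12: ⌊(13·334+118)/465⌋ − ⌊(12·334+118)/465⌋ = ⌊4460/465⌋ − ⌊4126/465⌋ = 9 − 8 = 1
n=13: ⌊(14·334+118)/465⌋ − ⌊(13·334+118)/465⌋ = ⌊4794/465⌋ − ⌊4460/465⌋ = 10 − 9 = 1
n=14: ⌊(15·334+118)/465⌋ − ⌊(14·334+118)/465⌋ = ⌊5128/465⌋ − ⌊4794/465⌋ = 11 − 10 = 1
n=15: ⌊(16·334+118)/465⌋ − ⌊(15·334+118)/465⌋ = ⌊5462/465⌋ − ⌊5128/465⌋ = 11 − 11 = 0
n=16: ⌊(17·334+118)/465⌋ − ⌊(16·334+118)/465⌋ = ⌊5796/465⌋ − ⌊5462/465⌋ = 12 − 11 = 1
n=17: ⌊(18·334+118)/465⌋ − ⌊(17·334+118)/465⌋ = ⌊6130/465⌋ − ⌊5796/465⌋ = 13 − 12 = 1
n=18: ⌊(19·334+118)/465⌋ − ⌊(18·334+118)/465⌋ = ⌊6464/465⌋ − ⌊6130/465⌋ = 13 − 13 = 0
n=19: ⌊(20·334+118)/465⌋ − ⌊(19·334+118)/465⌋ = ⌊6798/465⌋ − ⌊6464/465⌋ = 14 − 13 = 1
n=20: ⌊(21·334+118)/465⌋ − ⌊(20·334+118)/465⌋ = ⌊7132/465⌋ − ⌊6798/465⌋ = 15 − 14 = 1
n=21: ⌊(22·334+118)/465⌋ − ⌊(21·334+118)/465⌋ = ⌊7466/465⌋ − ⌊7132/465⌋ = 16 − 15 = 1
n=22: ⌊(23·334+118)/465⌋ − ⌊(22·334+118)/465⌋ = ⌊7800/465⌋ − ⌊7466/465⌋ = 16 − 16 = 0
n=23: ⌊(24·334+118)/465⌋ − ⌊(23·334+118)/465⌋ = ⌊8134/465⌋ − ⌊7800/465⌋ = 17 − 16 = 1
n=24: ⌊(25·334+118)/465⌋ − ⌊(24·334+118)/465⌋ = ⌊8468/465⌋ − ⌊8134/465⌋ = 18 − 17 = 1
n=25: ⌊(26·334+118)/465⌋ − ⌊(25·334+118)/465⌋ = ⌊8802/465⌋ − ⌊8468/465⌋ = 18 − 18 = 0
n=26: ⌊(27·334+118)/465⌋ − ⌊(26·334+118)/465⌋ = ⌊9136/465⌋ − ⌊8802/465⌋ = 19 − 18 = 1
n=27: ⌊(28·334+118)/465⌋ − ⌊(27·334+118)/465⌋ = ⌊9470/465⌋ − ⌊9136/465⌋ = 20 − 19 = 1
n=28: ⌊(29·334+118)/465⌋ − ⌊(28·334+118)/465⌋ = ⌊9804/465⌋ − ⌊9470/465⌋ = 21 − 20 = 1
n=29: ⌊(30·334+118)/465⌋ − ⌊(29·334+118)/465⌋ = ⌊10138/465⌋ − ⌊9804/465⌋ = 21 − 21 = 0
n=30: ⌊(31·334+118)/465⌋ − ⌊(30·334+118)/465⌋ = ⌊10472/465⌋ − ⌊10138/465⌋ = 22 − 21 = 1
n=31: ⌊(32·334+118)/465⌋ − ⌊(31·334+118)/465⌋ = ⌊10806/465⌋ − ⌊10472/465⌋ = 23 − 22 = 1
n=32: ⌊(33·334+118)/465⌋ − ⌊(32·334+118)/465⌋ = ⌊11140/465⌋ − ⌊10806/465⌋ = 23 − 23 = 0
n=33: ⌊(34·334+118)/465⌋ − ⌊(33·334+118)/465⌋ = ⌊11474/465⌋ − ⌊11140/465⌋ = 24 − 23 = 1
n=34: ⌊(35·334+118)/465⌋ − ⌊(34·334+118)/465⌋ = ⌊11808/465⌋ − ⌊11474/465⌋ = 25 − 24 = 1


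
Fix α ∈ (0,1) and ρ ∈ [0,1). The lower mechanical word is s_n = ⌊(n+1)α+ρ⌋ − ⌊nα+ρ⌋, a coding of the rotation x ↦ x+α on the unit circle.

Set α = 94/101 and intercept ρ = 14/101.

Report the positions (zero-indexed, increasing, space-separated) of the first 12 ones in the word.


n=0: ⌊108/101⌋−⌊14/101⌋ = 1−0 = 1  ← one
n=1: ⌊202/101⌋−⌊108/101⌋ = 2−1 = 1  ← one
n=2: ⌊296/101⌋−⌊202/101⌋ = 2−2 = 0
n=3: ⌊390/101⌋−⌊296/101⌋ = 3−2 = 1  ← one
n=4: ⌊484/101⌋−⌊390/101⌋ = 4−3 = 1  ← one
n=5: ⌊578/101⌋−⌊484/101⌋ = 5−4 = 1  ← one
n=6: ⌊672/101⌋−⌊578/101⌋ = 6−5 = 1  ← one
n=7: ⌊766/101⌋−⌊672/101⌋ = 7−6 = 1  ← one
n=8: ⌊860/101⌋−⌊766/101⌋ = 8−7 = 1  ← one
n=9: ⌊954/101⌋−⌊860/101⌋ = 9−8 = 1  ← one
n=10: ⌊1048/101⌋−⌊954/101⌋ = 10−9 = 1  ← one
n=11: ⌊1142/101⌋−⌊1048/101⌋ = 11−10 = 1  ← one
n=12: ⌊1236/101⌋−⌊1142/101⌋ = 12−11 = 1  ← one
positions of the first 12 ones: 0 1 3 4 5 6 7 8 9 10 11 12

0 1 3 4 5 6 7 8 9 10 11 12


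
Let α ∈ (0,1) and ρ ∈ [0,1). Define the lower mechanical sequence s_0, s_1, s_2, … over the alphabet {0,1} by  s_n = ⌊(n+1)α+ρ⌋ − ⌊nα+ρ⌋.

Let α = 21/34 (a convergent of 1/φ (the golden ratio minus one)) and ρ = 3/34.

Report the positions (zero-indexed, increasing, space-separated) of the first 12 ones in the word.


1 3 4 6 7 9 11 12 14 16 17 19

n=0: ⌊24/34⌋−⌊3/34⌋ = 0−0 = 0
n=1: ⌊45/34⌋−⌊24/34⌋ = 1−0 = 1  ← one
n=2: ⌊66/34⌋−⌊45/34⌋ = 1−1 = 0
n=3: ⌊87/34⌋−⌊66/34⌋ = 2−1 = 1  ← one
n=4: ⌊108/34⌋−⌊87/34⌋ = 3−2 = 1  ← one
n=5: ⌊129/34⌋−⌊108/34⌋ = 3−3 = 0
n=6: ⌊150/34⌋−⌊129/34⌋ = 4−3 = 1  ← one
n=7: ⌊171/34⌋−⌊150/34⌋ = 5−4 = 1  ← one
n=8: ⌊192/34⌋−⌊171/34⌋ = 5−5 = 0
n=9: ⌊213/34⌋−⌊192/34⌋ = 6−5 = 1  ← one
n=10: ⌊234/34⌋−⌊213/34⌋ = 6−6 = 0
n=11: ⌊255/34⌋−⌊234/34⌋ = 7−6 = 1  ← one
n=12: ⌊276/34⌋−⌊255/34⌋ = 8−7 = 1  ← one
n=13: ⌊297/34⌋−⌊276/34⌋ = 8−8 = 0
n=14: ⌊318/34⌋−⌊297/34⌋ = 9−8 = 1  ← one
n=15: ⌊339/34⌋−⌊318/34⌋ = 9−9 = 0
n=16: ⌊360/34⌋−⌊339/34⌋ = 10−9 = 1  ← one
n=17: ⌊381/34⌋−⌊360/34⌋ = 11−10 = 1  ← one
n=18: ⌊402/34⌋−⌊381/34⌋ = 11−11 = 0
n=19: ⌊423/34⌋−⌊402/34⌋ = 12−11 = 1  ← one
positions of the first 12 ones: 1 3 4 6 7 9 11 12 14 16 17 19


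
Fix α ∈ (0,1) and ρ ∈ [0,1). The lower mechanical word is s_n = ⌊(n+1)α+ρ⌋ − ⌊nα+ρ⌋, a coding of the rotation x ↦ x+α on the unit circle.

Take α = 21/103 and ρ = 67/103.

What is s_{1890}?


(n+1)α + ρ = (1891·21 + 67) / 103 = 39778/103
nα + ρ     = (1890·21 + 67) / 103 = 39757/103
⌊39778/103⌋ = 386,  ⌊39757/103⌋ = 385
s_{1890} = 386 − 385 = 1

1


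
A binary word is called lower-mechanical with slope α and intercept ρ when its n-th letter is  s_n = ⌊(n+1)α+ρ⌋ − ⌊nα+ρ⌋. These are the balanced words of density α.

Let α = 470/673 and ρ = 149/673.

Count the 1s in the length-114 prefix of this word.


79

#1s = Σ_{n=0}^{113} s_n = Σ_{n=0}^{113} (⌊(n+1)α+ρ⌋ − ⌊nα+ρ⌋)
the sum telescopes: every ⌊nα+ρ⌋ with 0 < n < 114 appears once with + and once with −, leaving ⌊114α+ρ⌋ − ⌊0·α+ρ⌋
114α + ρ = (114·470 + 149) / 673 = 53729/673
ρ = 149/673
⌊53729/673⌋ = 79,  ⌊149/673⌋ = 0
#1s = 79 − 0 = 79


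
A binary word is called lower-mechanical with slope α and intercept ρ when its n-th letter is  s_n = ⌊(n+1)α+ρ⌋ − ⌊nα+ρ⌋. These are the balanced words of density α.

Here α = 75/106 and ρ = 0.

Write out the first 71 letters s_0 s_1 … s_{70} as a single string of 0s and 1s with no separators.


01101101110110111011011011101101110110111011011011101101110110110111011

n=0: ⌊(1·75)/106⌋ − ⌊(0·75)/106⌋ = ⌊75/106⌋ − ⌊0/106⌋ = 0 − 0 = 0
n=1: ⌊(2·75)/106⌋ − ⌊(1·75)/106⌋ = ⌊150/106⌋ − ⌊75/106⌋ = 1 − 0 = 1
n=2: ⌊(3·75)/106⌋ − ⌊(2·75)/106⌋ = ⌊225/106⌋ − ⌊150/106⌋ = 2 − 1 = 1
n=3: ⌊(4·75)/106⌋ − ⌊(3·75)/106⌋ = ⌊300/106⌋ − ⌊225/106⌋ = 2 − 2 = 0
n=4: ⌊(5·75)/106⌋ − ⌊(4·75)/106⌋ = ⌊375/106⌋ − ⌊300/106⌋ = 3 − 2 = 1
n=5: ⌊(6·75)/106⌋ − ⌊(5·75)/106⌋ = ⌊450/106⌋ − ⌊375/106⌋ = 4 − 3 = 1
n=6: ⌊(7·75)/106⌋ − ⌊(6·75)/106⌋ = ⌊525/106⌋ − ⌊450/106⌋ = 4 − 4 = 0
n=7: ⌊(8·75)/106⌋ − ⌊(7·75)/106⌋ = ⌊600/106⌋ − ⌊525/106⌋ = 5 − 4 = 1
n=8: ⌊(9·75)/106⌋ − ⌊(8·75)/106⌋ = ⌊675/106⌋ − ⌊600/106⌋ = 6 − 5 = 1
n=9: ⌊(10·75)/106⌋ − ⌊(9·75)/106⌋ = ⌊750/106⌋ − ⌊675/106⌋ = 7 − 6 = 1
n=10: ⌊(11·75)/106⌋ − ⌊(10·75)/106⌋ = ⌊825/106⌋ − ⌊750/106⌋ = 7 − 7 = 0
n=11: ⌊(12·75)/106⌋ − ⌊(11·75)/106⌋ = ⌊900/106⌋ − ⌊825/106⌋ = 8 − 7 = 1
n=12: ⌊(13·75)/106⌋ − ⌊(12·75)/106⌋ = ⌊975/106⌋ − ⌊900/106⌋ = 9 − 8 = 1
n=13: ⌊(14·75)/106⌋ − ⌊(13·75)/106⌋ = ⌊1050/106⌋ − ⌊975/106⌋ = 9 − 9 = 0
n=14: ⌊(15·75)/106⌋ − ⌊(14·75)/106⌋ = ⌊1125/106⌋ − ⌊1050/106⌋ = 10 − 9 = 1
n=15: ⌊(16·75)/106⌋ − ⌊(15·75)/106⌋ = ⌊1200/106⌋ − ⌊1125/106⌋ = 11 − 10 = 1
n=16: ⌊(17·75)/106⌋ − ⌊(16·75)/106⌋ = ⌊1275/106⌋ − ⌊1200/106⌋ = 12 − 11 = 1
n=17: ⌊(18·75)/106⌋ − ⌊(17·75)/106⌋ = ⌊1350/106⌋ − ⌊1275/106⌋ = 12 − 12 = 0
n=18: ⌊(19·75)/106⌋ − ⌊(18·75)/106⌋ = ⌊1425/106⌋ − ⌊1350/106⌋ = 13 − 12 = 1
n=19: ⌊(20·75)/106⌋ − ⌊(19·75)/106⌋ = ⌊1500/106⌋ − ⌊1425/106⌋ = 14 − 13 = 1
n=20: ⌊(21·75)/106⌋ − ⌊(20·75)/106⌋ = ⌊1575/106⌋ − ⌊1500/106⌋ = 14 − 14 = 0
n=21: ⌊(22·75)/106⌋ − ⌊(21·75)/106⌋ = ⌊1650/106⌋ − ⌊1575/106⌋ = 15 − 14 = 1
n=22: ⌊(23·75)/106⌋ − ⌊(22·75)/106⌋ = ⌊1725/106⌋ − ⌊1650/106⌋ = 16 − 15 = 1
n=23: ⌊(24·75)/106⌋ − ⌊(23·75)/106⌋ = ⌊1800/106⌋ − ⌊1725/106⌋ = 16 − 16 = 0
n=24: ⌊(25·75)/106⌋ − ⌊(24·75)/106⌋ = ⌊1875/106⌋ − ⌊1800/106⌋ = 17 − 16 = 1
n=25: ⌊(26·75)/106⌋ − ⌊(25·75)/106⌋ = ⌊1950/106⌋ − ⌊1875/106⌋ = 18 − 17 = 1
n=26: ⌊(27·75)/106⌋ − ⌊(26·75)/106⌋ = ⌊2025/106⌋ − ⌊1950/106⌋ = 19 − 18 = 1
n=27: ⌊(28·75)/106⌋ − ⌊(27·75)/106⌋ = ⌊2100/106⌋ − ⌊2025/106⌋ = 19 − 19 = 0
n=28: ⌊(29·75)/106⌋ − ⌊(28·75)/106⌋ = ⌊2175/106⌋ − ⌊2100/106⌋ = 20 − 19 = 1
n=29: ⌊(30·75)/106⌋ − ⌊(29·75)/106⌋ = ⌊2250/106⌋ − ⌊2175/106⌋ = 21 − 20 = 1
n=30: ⌊(31·75)/106⌋ − ⌊(30·75)/106⌋ = ⌊2325/106⌋ − ⌊2250/106⌋ = 21 − 21 = 0
n=31: ⌊(32·75)/106⌋ − ⌊(31·75)/106⌋ = ⌊2400/106⌋ − ⌊2325/106⌋ = 22 − 21 = 1
n=32: ⌊(33·75)/106⌋ − ⌊(32·75)/106⌋ = ⌊2475/106⌋ − ⌊2400/106⌋ = 23 − 22 = 1
n=33: ⌊(34·75)/106⌋ − ⌊(33·75)/106⌋ = ⌊2550/106⌋ − ⌊2475/106⌋ = 24 − 23 = 1
n=34: ⌊(35·75)/106⌋ − ⌊(34·75)/106⌋ = ⌊2625/106⌋ − ⌊2550/106⌋ = 24 − 24 = 0
n=35: ⌊(36·75)/106⌋ − ⌊(35·75)/106⌋ = ⌊2700/106⌋ − ⌊2625/106⌋ = 25 − 24 = 1
n=36: ⌊(37·75)/106⌋ − ⌊(36·75)/106⌋ = ⌊2775/106⌋ − ⌊2700/106⌋ = 26 − 25 = 1
n=37: ⌊(38·75)/106⌋ − ⌊(37·75)/106⌋ = ⌊2850/106⌋ − ⌊2775/106⌋ = 26 − 26 = 0
n=38: ⌊(39·75)/106⌋ − ⌊(38·75)/106⌋ = ⌊2925/106⌋ − ⌊2850/106⌋ = 27 − 26 = 1
n=39: ⌊(40·75)/106⌋ − ⌊(39·75)/106⌋ = ⌊3000/106⌋ − ⌊2925/106⌋ = 28 − 27 = 1
n=40: ⌊(41·75)/106⌋ − ⌊(40·75)/106⌋ = ⌊3075/106⌋ − ⌊3000/106⌋ = 29 − 28 = 1
n=41: ⌊(42·75)/106⌋ − ⌊(41·75)/106⌋ = ⌊3150/106⌋ − ⌊3075/106⌋ = 29 − 29 = 0
n=42: ⌊(43·75)/106⌋ − ⌊(42·75)/106⌋ = ⌊3225/106⌋ − ⌊3150/106⌋ = 30 − 29 = 1
n=43: ⌊(44·75)/106⌋ − ⌊(43·75)/106⌋ = ⌊3300/106⌋ − ⌊3225/106⌋ = 31 − 30 = 1
n=44: ⌊(45·75)/106⌋ − ⌊(44·75)/106⌋ = ⌊3375/106⌋ − ⌊3300/106⌋ = 31 − 31 = 0
n=45: ⌊(46·75)/106⌋ − ⌊(45·75)/106⌋ = ⌊3450/106⌋ − ⌊3375/106⌋ = 32 − 31 = 1
n=46: ⌊(47·75)/106⌋ − ⌊(46·75)/106⌋ = ⌊3525/106⌋ − ⌊3450/106⌋ = 33 − 32 = 1
n=47: ⌊(48·75)/106⌋ − ⌊(47·75)/106⌋ = ⌊3600/106⌋ − ⌊3525/106⌋ = 33 − 33 = 0
n=48: ⌊(49·75)/106⌋ − ⌊(48·75)/106⌋ = ⌊3675/106⌋ − ⌊3600/106⌋ = 34 − 33 = 1
n=49: ⌊(50·75)/106⌋ − ⌊(49·75)/106⌋ = ⌊3750/106⌋ − ⌊3675/106⌋ = 35 − 34 = 1
n=50: ⌊(51·75)/106⌋ − ⌊(50·75)/106⌋ = ⌊3825/106⌋ − ⌊3750/106⌋ = 36 − 35 = 1
n=51: ⌊(52·75)/106⌋ − ⌊(51·75)/106⌋ = ⌊3900/106⌋ − ⌊3825/106⌋ = 36 − 36 = 0
n=52: ⌊(53·75)/106⌋ − ⌊(52·75)/106⌋ = ⌊3975/106⌋ − ⌊3900/106⌋ = 37 − 36 = 1
n=53: ⌊(54·75)/106⌋ − ⌊(53·75)/106⌋ = ⌊4050/106⌋ − ⌊3975/106⌋ = 38 − 37 = 1
n=54: ⌊(55·75)/106⌋ − ⌊(54·75)/106⌋ = ⌊4125/106⌋ − ⌊4050/106⌋ = 38 − 38 = 0
n=55: ⌊(56·75)/106⌋ − ⌊(55·75)/106⌋ = ⌊4200/106⌋ − ⌊4125/106⌋ = 39 − 38 = 1
n=56: ⌊(57·75)/106⌋ − ⌊(56·75)/106⌋ = ⌊4275/106⌋ − ⌊4200/106⌋ = 40 − 39 = 1
n=57: ⌊(58·75)/106⌋ − ⌊(57·75)/106⌋ = ⌊4350/106⌋ − ⌊4275/106⌋ = 41 − 40 = 1
n=58: ⌊(59·75)/106⌋ − ⌊(58·75)/106⌋ = ⌊4425/106⌋ − ⌊4350/106⌋ = 41 − 41 = 0
n=59: ⌊(60·75)/106⌋ − ⌊(59·75)/106⌋ = ⌊4500/106⌋ − ⌊4425/106⌋ = 42 − 41 = 1
n=60: ⌊(61·75)/106⌋ − ⌊(60·75)/106⌋ = ⌊4575/106⌋ − ⌊4500/106⌋ = 43 − 42 = 1
n=61: ⌊(62·75)/106⌋ − ⌊(61·75)/106⌋ = ⌊4650/106⌋ − ⌊4575/106⌋ = 43 − 43 = 0
n=62: ⌊(63·75)/106⌋ − ⌊(62·75)/106⌋ = ⌊4725/106⌋ − ⌊4650/106⌋ = 44 − 43 = 1
n=63: ⌊(64·75)/106⌋ − ⌊(63·75)/106⌋ = ⌊4800/106⌋ − ⌊4725/106⌋ = 45 − 44 = 1
n=64: ⌊(65·75)/106⌋ − ⌊(64·75)/106⌋ = ⌊4875/106⌋ − ⌊4800/106⌋ = 45 − 45 = 0
n=65: ⌊(66·75)/106⌋ − ⌊(65·75)/106⌋ = ⌊4950/106⌋ − ⌊4875/106⌋ = 46 − 45 = 1
n=66: ⌊(67·75)/106⌋ − ⌊(66·75)/106⌋ = ⌊5025/106⌋ − ⌊4950/106⌋ = 47 − 46 = 1
n=67: ⌊(68·75)/106⌋ − ⌊(67·75)/106⌋ = ⌊5100/106⌋ − ⌊5025/106⌋ = 48 − 47 = 1
n=68: ⌊(69·75)/106⌋ − ⌊(68·75)/106⌋ = ⌊5175/106⌋ − ⌊5100/106⌋ = 48 − 48 = 0
n=69: ⌊(70·75)/106⌋ − ⌊(69·75)/106⌋ = ⌊5250/106⌋ − ⌊5175/106⌋ = 49 − 48 = 1
n=70: ⌊(71·75)/106⌋ − ⌊(70·75)/106⌋ = ⌊5325/106⌋ − ⌊5250/106⌋ = 50 − 49 = 1
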